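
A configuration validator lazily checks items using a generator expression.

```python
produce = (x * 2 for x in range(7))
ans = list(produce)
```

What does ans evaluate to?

Step 1: For each x in range(7), compute x*2:
  x=0: 0*2 = 0
  x=1: 1*2 = 2
  x=2: 2*2 = 4
  x=3: 3*2 = 6
  x=4: 4*2 = 8
  x=5: 5*2 = 10
  x=6: 6*2 = 12
Therefore ans = [0, 2, 4, 6, 8, 10, 12].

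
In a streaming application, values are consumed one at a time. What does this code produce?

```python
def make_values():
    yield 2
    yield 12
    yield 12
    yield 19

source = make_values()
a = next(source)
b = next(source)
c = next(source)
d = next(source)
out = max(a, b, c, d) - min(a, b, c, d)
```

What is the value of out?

Step 1: Create generator and consume all values:
  a = next(source) = 2
  b = next(source) = 12
  c = next(source) = 12
  d = next(source) = 19
Step 2: max = 19, min = 2, out = 19 - 2 = 17.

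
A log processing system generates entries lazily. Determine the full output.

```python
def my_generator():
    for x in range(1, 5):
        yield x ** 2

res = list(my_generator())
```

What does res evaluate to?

Step 1: For each x in range(1, 5), yield x**2:
  x=1: yield 1**2 = 1
  x=2: yield 2**2 = 4
  x=3: yield 3**2 = 9
  x=4: yield 4**2 = 16
Therefore res = [1, 4, 9, 16].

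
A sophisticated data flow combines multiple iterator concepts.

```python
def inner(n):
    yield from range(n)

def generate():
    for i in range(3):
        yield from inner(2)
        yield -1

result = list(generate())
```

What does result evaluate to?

Step 1: For each i in range(3):
  i=0: yield from inner(2) -> [0, 1], then yield -1
  i=1: yield from inner(2) -> [0, 1], then yield -1
  i=2: yield from inner(2) -> [0, 1], then yield -1
Therefore result = [0, 1, -1, 0, 1, -1, 0, 1, -1].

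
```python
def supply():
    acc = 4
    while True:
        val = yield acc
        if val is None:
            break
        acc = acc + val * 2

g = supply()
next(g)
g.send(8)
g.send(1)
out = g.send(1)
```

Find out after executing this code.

Step 1: next() -> yield acc=4.
Step 2: send(8) -> val=8, acc = 4 + 8*2 = 20, yield 20.
Step 3: send(1) -> val=1, acc = 20 + 1*2 = 22, yield 22.
Step 4: send(1) -> val=1, acc = 22 + 1*2 = 24, yield 24.
Therefore out = 24.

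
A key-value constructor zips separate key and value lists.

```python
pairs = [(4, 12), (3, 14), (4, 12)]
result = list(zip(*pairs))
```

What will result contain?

Step 1: zip(*pairs) transposes: unzips [(4, 12), (3, 14), (4, 12)] into separate sequences.
Step 2: First elements: (4, 3, 4), second elements: (12, 14, 12).
Therefore result = [(4, 3, 4), (12, 14, 12)].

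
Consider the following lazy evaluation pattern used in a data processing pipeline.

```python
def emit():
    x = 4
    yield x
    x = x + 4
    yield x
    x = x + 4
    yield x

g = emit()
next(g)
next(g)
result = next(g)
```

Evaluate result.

Step 1: Trace through generator execution:
  Yield 1: x starts at 4, yield 4
  Yield 2: x = 4 + 4 = 8, yield 8
  Yield 3: x = 8 + 4 = 12, yield 12
Step 2: First next() gets 4, second next() gets the second value, third next() yields 12.
Therefore result = 12.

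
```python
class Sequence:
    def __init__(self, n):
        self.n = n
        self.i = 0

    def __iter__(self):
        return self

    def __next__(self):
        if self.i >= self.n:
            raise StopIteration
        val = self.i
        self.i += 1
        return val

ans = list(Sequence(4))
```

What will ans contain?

Step 1: Sequence(4) creates an iterator counting 0 to 3.
Step 2: list() consumes all values: [0, 1, 2, 3].
Therefore ans = [0, 1, 2, 3].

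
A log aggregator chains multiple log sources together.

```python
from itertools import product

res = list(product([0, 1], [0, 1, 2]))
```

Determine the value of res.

Step 1: product([0, 1], [0, 1, 2]) gives all pairs:
  (0, 0)
  (0, 1)
  (0, 2)
  (1, 0)
  (1, 1)
  (1, 2)
Therefore res = [(0, 0), (0, 1), (0, 2), (1, 0), (1, 1), (1, 2)].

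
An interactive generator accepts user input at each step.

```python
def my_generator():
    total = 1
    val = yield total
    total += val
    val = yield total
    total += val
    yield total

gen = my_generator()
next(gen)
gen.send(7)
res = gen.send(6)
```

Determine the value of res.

Step 1: next() -> yield total=1.
Step 2: send(7) -> val=7, total = 1+7 = 8, yield 8.
Step 3: send(6) -> val=6, total = 8+6 = 14, yield 14.
Therefore res = 14.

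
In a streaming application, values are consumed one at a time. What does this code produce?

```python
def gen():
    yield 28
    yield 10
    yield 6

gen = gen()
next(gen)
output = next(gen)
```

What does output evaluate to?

Step 1: gen() creates a generator.
Step 2: next(gen) yields 28 (consumed and discarded).
Step 3: next(gen) yields 10, assigned to output.
Therefore output = 10.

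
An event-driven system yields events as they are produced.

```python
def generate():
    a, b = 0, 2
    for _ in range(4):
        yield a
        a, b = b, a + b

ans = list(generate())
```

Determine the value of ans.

Step 1: Fibonacci-like sequence starting with a=0, b=2:
  Iteration 1: yield a=0, then a,b = 2,2
  Iteration 2: yield a=2, then a,b = 2,4
  Iteration 3: yield a=2, then a,b = 4,6
  Iteration 4: yield a=4, then a,b = 6,10
Therefore ans = [0, 2, 2, 4].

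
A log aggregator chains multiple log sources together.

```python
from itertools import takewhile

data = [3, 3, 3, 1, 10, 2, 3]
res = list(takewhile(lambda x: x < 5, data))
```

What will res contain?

Step 1: takewhile stops at first element >= 5:
  3 < 5: take
  3 < 5: take
  3 < 5: take
  1 < 5: take
  10 >= 5: stop
Therefore res = [3, 3, 3, 1].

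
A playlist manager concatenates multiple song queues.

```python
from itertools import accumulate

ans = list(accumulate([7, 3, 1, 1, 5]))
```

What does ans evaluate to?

Step 1: accumulate computes running sums:
  + 7 = 7
  + 3 = 10
  + 1 = 11
  + 1 = 12
  + 5 = 17
Therefore ans = [7, 10, 11, 12, 17].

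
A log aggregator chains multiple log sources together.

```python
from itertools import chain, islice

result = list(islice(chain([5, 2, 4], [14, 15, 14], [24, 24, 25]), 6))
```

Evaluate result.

Step 1: chain([5, 2, 4], [14, 15, 14], [24, 24, 25]) = [5, 2, 4, 14, 15, 14, 24, 24, 25].
Step 2: islice takes first 6 elements: [5, 2, 4, 14, 15, 14].
Therefore result = [5, 2, 4, 14, 15, 14].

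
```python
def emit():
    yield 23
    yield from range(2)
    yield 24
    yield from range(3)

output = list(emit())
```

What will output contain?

Step 1: Trace yields in order:
  yield 23
  yield 0
  yield 1
  yield 24
  yield 0
  yield 1
  yield 2
Therefore output = [23, 0, 1, 24, 0, 1, 2].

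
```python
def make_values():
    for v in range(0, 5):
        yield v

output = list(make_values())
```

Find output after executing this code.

Step 1: The generator yields each value from range(0, 5).
Step 2: list() consumes all yields: [0, 1, 2, 3, 4].
Therefore output = [0, 1, 2, 3, 4].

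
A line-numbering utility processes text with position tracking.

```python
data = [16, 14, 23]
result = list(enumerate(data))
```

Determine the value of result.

Step 1: enumerate pairs each element with its index:
  (0, 16)
  (1, 14)
  (2, 23)
Therefore result = [(0, 16), (1, 14), (2, 23)].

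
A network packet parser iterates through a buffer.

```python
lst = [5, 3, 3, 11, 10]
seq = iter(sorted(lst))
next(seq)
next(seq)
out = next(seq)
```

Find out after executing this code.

Step 1: sorted([5, 3, 3, 11, 10]) = [3, 3, 5, 10, 11].
Step 2: Create iterator and skip 2 elements.
Step 3: next() returns 5.
Therefore out = 5.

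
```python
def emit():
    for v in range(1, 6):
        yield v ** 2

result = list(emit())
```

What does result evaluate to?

Step 1: For each v in range(1, 6), yield v**2:
  v=1: yield 1**2 = 1
  v=2: yield 2**2 = 4
  v=3: yield 3**2 = 9
  v=4: yield 4**2 = 16
  v=5: yield 5**2 = 25
Therefore result = [1, 4, 9, 16, 25].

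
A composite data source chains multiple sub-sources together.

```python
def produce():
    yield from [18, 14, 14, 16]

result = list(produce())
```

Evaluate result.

Step 1: yield from delegates to the iterable, yielding each element.
Step 2: Collected values: [18, 14, 14, 16].
Therefore result = [18, 14, 14, 16].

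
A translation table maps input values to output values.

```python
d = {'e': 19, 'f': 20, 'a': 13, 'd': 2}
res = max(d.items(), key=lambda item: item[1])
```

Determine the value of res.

Step 1: Find item with maximum value:
  ('e', 19)
  ('f', 20)
  ('a', 13)
  ('d', 2)
Step 2: Maximum value is 20 at key 'f'.
Therefore res = ('f', 20).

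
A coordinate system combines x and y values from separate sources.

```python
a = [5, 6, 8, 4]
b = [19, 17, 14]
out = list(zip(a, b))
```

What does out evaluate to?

Step 1: zip stops at shortest (len(a)=4, len(b)=3):
  Index 0: (5, 19)
  Index 1: (6, 17)
  Index 2: (8, 14)
Step 2: Last element of a (4) has no pair, dropped.
Therefore out = [(5, 19), (6, 17), (8, 14)].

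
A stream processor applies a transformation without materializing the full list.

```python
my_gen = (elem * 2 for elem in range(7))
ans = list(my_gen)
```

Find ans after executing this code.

Step 1: For each elem in range(7), compute elem*2:
  elem=0: 0*2 = 0
  elem=1: 1*2 = 2
  elem=2: 2*2 = 4
  elem=3: 3*2 = 6
  elem=4: 4*2 = 8
  elem=5: 5*2 = 10
  elem=6: 6*2 = 12
Therefore ans = [0, 2, 4, 6, 8, 10, 12].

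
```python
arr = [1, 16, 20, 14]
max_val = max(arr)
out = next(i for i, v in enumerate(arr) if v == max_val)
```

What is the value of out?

Step 1: max([1, 16, 20, 14]) = 20.
Step 2: Find first index where value == 20:
  Index 0: 1 != 20
  Index 1: 16 != 20
  Index 2: 20 == 20, found!
Therefore out = 2.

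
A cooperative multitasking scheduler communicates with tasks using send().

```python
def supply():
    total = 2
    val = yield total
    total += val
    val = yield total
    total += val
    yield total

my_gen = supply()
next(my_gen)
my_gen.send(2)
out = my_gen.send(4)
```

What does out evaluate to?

Step 1: next() -> yield total=2.
Step 2: send(2) -> val=2, total = 2+2 = 4, yield 4.
Step 3: send(4) -> val=4, total = 4+4 = 8, yield 8.
Therefore out = 8.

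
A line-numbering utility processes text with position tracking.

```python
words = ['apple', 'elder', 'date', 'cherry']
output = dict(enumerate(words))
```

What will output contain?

Step 1: enumerate pairs indices with words:
  0 -> 'apple'
  1 -> 'elder'
  2 -> 'date'
  3 -> 'cherry'
Therefore output = {0: 'apple', 1: 'elder', 2: 'date', 3: 'cherry'}.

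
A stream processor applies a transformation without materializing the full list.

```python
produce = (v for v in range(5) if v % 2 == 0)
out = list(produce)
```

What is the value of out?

Step 1: Filter range(5) keeping only even values:
  v=0: even, included
  v=1: odd, excluded
  v=2: even, included
  v=3: odd, excluded
  v=4: even, included
Therefore out = [0, 2, 4].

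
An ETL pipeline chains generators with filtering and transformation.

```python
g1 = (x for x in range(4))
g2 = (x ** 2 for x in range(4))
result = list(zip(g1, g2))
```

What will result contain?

Step 1: g1 produces [0, 1, 2, 3].
Step 2: g2 produces [0, 1, 4, 9].
Step 3: zip pairs them: [(0, 0), (1, 1), (2, 4), (3, 9)].
Therefore result = [(0, 0), (1, 1), (2, 4), (3, 9)].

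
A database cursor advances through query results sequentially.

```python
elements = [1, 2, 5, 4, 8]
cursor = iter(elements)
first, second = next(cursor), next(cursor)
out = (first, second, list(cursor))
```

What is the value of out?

Step 1: Create iterator over [1, 2, 5, 4, 8].
Step 2: first = 1, second = 2.
Step 3: Remaining elements: [5, 4, 8].
Therefore out = (1, 2, [5, 4, 8]).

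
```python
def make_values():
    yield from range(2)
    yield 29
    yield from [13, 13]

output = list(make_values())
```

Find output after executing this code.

Step 1: Trace yields in order:
  yield 0
  yield 1
  yield 29
  yield 13
  yield 13
Therefore output = [0, 1, 29, 13, 13].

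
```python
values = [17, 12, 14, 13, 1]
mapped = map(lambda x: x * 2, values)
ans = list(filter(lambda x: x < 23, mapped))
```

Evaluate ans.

Step 1: Map x * 2:
  17 -> 34
  12 -> 24
  14 -> 28
  13 -> 26
  1 -> 2
Step 2: Filter for < 23:
  34: removed
  24: removed
  28: removed
  26: removed
  2: kept
Therefore ans = [2].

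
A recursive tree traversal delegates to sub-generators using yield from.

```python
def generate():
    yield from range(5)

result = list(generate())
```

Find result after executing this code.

Step 1: yield from delegates to the iterable, yielding each element.
Step 2: Collected values: [0, 1, 2, 3, 4].
Therefore result = [0, 1, 2, 3, 4].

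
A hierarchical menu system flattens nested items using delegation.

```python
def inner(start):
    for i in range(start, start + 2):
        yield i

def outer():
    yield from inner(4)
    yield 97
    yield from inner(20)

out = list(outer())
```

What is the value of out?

Step 1: outer() delegates to inner(4):
  yield 4
  yield 5
Step 2: yield 97
Step 3: Delegates to inner(20):
  yield 20
  yield 21
Therefore out = [4, 5, 97, 20, 21].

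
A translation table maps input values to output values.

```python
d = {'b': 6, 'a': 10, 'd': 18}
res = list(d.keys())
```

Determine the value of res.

Step 1: d.keys() returns the dictionary keys in insertion order.
Therefore res = ['b', 'a', 'd'].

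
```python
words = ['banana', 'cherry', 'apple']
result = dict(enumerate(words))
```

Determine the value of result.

Step 1: enumerate pairs indices with words:
  0 -> 'banana'
  1 -> 'cherry'
  2 -> 'apple'
Therefore result = {0: 'banana', 1: 'cherry', 2: 'apple'}.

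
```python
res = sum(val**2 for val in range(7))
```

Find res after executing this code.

Step 1: Compute val**2 for each val in range(7):
  val=0: 0**2 = 0
  val=1: 1**2 = 1
  val=2: 2**2 = 4
  val=3: 3**2 = 9
  val=4: 4**2 = 16
  val=5: 5**2 = 25
  val=6: 6**2 = 36
Step 2: sum = 0 + 1 + 4 + 9 + 16 + 25 + 36 = 91.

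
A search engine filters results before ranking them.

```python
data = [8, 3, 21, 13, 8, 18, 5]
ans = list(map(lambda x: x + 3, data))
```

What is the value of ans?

Step 1: Apply lambda x: x + 3 to each element:
  8 -> 11
  3 -> 6
  21 -> 24
  13 -> 16
  8 -> 11
  18 -> 21
  5 -> 8
Therefore ans = [11, 6, 24, 16, 11, 21, 8].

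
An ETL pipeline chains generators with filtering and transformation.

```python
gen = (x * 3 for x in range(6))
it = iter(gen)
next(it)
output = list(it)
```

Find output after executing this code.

Step 1: Generator produces [0, 3, 6, 9, 12, 15].
Step 2: next(it) consumes first element (0).
Step 3: list(it) collects remaining: [3, 6, 9, 12, 15].
Therefore output = [3, 6, 9, 12, 15].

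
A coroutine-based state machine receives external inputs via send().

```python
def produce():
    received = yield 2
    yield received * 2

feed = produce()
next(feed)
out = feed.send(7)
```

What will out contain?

Step 1: next(feed) advances to first yield, producing 2.
Step 2: send(7) resumes, received = 7.
Step 3: yield received * 2 = 7 * 2 = 14.
Therefore out = 14.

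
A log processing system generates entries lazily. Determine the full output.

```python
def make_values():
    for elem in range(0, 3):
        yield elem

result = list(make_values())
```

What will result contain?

Step 1: The generator yields each value from range(0, 3).
Step 2: list() consumes all yields: [0, 1, 2].
Therefore result = [0, 1, 2].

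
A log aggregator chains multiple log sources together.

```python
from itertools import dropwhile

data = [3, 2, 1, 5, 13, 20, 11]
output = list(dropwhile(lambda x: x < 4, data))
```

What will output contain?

Step 1: dropwhile drops elements while < 4:
  3 < 4: dropped
  2 < 4: dropped
  1 < 4: dropped
  5: kept (dropping stopped)
Step 2: Remaining elements kept regardless of condition.
Therefore output = [5, 13, 20, 11].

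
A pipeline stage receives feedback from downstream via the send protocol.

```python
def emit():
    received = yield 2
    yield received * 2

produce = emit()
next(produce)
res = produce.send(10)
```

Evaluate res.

Step 1: next(produce) advances to first yield, producing 2.
Step 2: send(10) resumes, received = 10.
Step 3: yield received * 2 = 10 * 2 = 20.
Therefore res = 20.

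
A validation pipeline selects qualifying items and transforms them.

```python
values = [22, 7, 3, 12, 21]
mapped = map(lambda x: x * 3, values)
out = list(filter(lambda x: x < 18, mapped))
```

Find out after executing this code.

Step 1: Map x * 3:
  22 -> 66
  7 -> 21
  3 -> 9
  12 -> 36
  21 -> 63
Step 2: Filter for < 18:
  66: removed
  21: removed
  9: kept
  36: removed
  63: removed
Therefore out = [9].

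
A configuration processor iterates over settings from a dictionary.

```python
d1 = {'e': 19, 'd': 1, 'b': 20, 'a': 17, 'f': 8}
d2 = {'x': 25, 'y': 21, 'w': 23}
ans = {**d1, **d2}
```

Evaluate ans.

Step 1: Merge d1 and d2 (d2 values override on key conflicts).
Step 2: d1 has keys ['e', 'd', 'b', 'a', 'f'], d2 has keys ['x', 'y', 'w'].
Therefore ans = {'e': 19, 'd': 1, 'b': 20, 'a': 17, 'f': 8, 'x': 25, 'y': 21, 'w': 23}.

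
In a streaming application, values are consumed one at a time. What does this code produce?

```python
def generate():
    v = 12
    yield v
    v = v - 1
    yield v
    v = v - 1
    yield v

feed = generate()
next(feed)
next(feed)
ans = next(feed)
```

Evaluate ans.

Step 1: Trace through generator execution:
  Yield 1: v starts at 12, yield 12
  Yield 2: v = 12 - 1 = 11, yield 11
  Yield 3: v = 11 - 1 = 10, yield 10
Step 2: First next() gets 12, second next() gets the second value, third next() yields 10.
Therefore ans = 10.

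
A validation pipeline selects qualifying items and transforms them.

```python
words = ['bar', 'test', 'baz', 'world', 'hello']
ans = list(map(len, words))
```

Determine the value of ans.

Step 1: Map len() to each word:
  'bar' -> 3
  'test' -> 4
  'baz' -> 3
  'world' -> 5
  'hello' -> 5
Therefore ans = [3, 4, 3, 5, 5].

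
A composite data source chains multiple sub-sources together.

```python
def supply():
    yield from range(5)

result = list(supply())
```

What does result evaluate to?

Step 1: yield from delegates to the iterable, yielding each element.
Step 2: Collected values: [0, 1, 2, 3, 4].
Therefore result = [0, 1, 2, 3, 4].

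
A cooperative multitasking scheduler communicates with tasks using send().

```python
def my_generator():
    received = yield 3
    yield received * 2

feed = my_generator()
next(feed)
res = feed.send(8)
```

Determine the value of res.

Step 1: next(feed) advances to first yield, producing 3.
Step 2: send(8) resumes, received = 8.
Step 3: yield received * 2 = 8 * 2 = 16.
Therefore res = 16.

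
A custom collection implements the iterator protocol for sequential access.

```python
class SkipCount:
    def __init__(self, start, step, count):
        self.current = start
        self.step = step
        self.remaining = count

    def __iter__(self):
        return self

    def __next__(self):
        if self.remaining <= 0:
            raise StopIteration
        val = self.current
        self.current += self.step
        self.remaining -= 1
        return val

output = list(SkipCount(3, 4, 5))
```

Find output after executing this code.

Step 1: SkipCount starts at 3, increments by 4, for 5 steps:
  Yield 3, then current += 4
  Yield 7, then current += 4
  Yield 11, then current += 4
  Yield 15, then current += 4
  Yield 19, then current += 4
Therefore output = [3, 7, 11, 15, 19].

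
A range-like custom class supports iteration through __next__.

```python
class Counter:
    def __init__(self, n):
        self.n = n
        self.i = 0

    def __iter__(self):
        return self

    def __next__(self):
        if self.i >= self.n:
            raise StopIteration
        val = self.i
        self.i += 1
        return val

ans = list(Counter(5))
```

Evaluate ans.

Step 1: Counter(5) creates an iterator counting 0 to 4.
Step 2: list() consumes all values: [0, 1, 2, 3, 4].
Therefore ans = [0, 1, 2, 3, 4].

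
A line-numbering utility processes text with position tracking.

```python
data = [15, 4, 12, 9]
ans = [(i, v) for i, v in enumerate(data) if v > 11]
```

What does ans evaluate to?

Step 1: Filter enumerate([15, 4, 12, 9]) keeping v > 11:
  (0, 15): 15 > 11, included
  (1, 4): 4 <= 11, excluded
  (2, 12): 12 > 11, included
  (3, 9): 9 <= 11, excluded
Therefore ans = [(0, 15), (2, 12)].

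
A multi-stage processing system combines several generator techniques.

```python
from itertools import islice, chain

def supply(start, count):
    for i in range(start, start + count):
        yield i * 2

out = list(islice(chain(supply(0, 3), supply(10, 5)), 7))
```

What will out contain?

Step 1: supply(0, 3) yields [0, 2, 4].
Step 2: supply(10, 5) yields [20, 22, 24, 26, 28].
Step 3: chain concatenates: [0, 2, 4, 20, 22, 24, 26, 28].
Step 4: islice takes first 7: [0, 2, 4, 20, 22, 24, 26].
Therefore out = [0, 2, 4, 20, 22, 24, 26].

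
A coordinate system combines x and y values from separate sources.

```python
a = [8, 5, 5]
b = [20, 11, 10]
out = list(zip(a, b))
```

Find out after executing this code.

Step 1: zip pairs elements at same index:
  Index 0: (8, 20)
  Index 1: (5, 11)
  Index 2: (5, 10)
Therefore out = [(8, 20), (5, 11), (5, 10)].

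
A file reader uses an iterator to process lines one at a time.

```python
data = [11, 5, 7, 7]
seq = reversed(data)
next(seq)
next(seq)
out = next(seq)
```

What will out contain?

Step 1: reversed([11, 5, 7, 7]) gives iterator: [7, 7, 5, 11].
Step 2: First next() = 7, second next() = 7.
Step 3: Third next() = 5.
Therefore out = 5.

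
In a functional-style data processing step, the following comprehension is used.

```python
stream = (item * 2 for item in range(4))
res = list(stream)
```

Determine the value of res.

Step 1: For each item in range(4), compute item*2:
  item=0: 0*2 = 0
  item=1: 1*2 = 2
  item=2: 2*2 = 4
  item=3: 3*2 = 6
Therefore res = [0, 2, 4, 6].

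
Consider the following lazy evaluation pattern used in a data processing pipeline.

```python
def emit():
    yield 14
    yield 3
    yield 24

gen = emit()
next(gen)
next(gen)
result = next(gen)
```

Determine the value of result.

Step 1: emit() creates a generator.
Step 2: next(gen) yields 14 (consumed and discarded).
Step 3: next(gen) yields 3 (consumed and discarded).
Step 4: next(gen) yields 24, assigned to result.
Therefore result = 24.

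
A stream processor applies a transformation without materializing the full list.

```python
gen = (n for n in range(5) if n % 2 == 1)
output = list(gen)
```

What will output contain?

Step 1: Filter range(5) keeping only odd values:
  n=0: even, excluded
  n=1: odd, included
  n=2: even, excluded
  n=3: odd, included
  n=4: even, excluded
Therefore output = [1, 3].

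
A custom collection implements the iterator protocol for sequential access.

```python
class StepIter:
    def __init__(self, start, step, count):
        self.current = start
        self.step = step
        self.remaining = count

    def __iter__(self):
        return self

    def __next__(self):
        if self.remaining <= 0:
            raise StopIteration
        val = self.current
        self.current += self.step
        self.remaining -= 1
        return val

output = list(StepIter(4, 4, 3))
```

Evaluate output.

Step 1: StepIter starts at 4, increments by 4, for 3 steps:
  Yield 4, then current += 4
  Yield 8, then current += 4
  Yield 12, then current += 4
Therefore output = [4, 8, 12].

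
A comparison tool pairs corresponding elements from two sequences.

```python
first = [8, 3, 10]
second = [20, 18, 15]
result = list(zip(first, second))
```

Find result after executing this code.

Step 1: zip pairs elements at same index:
  Index 0: (8, 20)
  Index 1: (3, 18)
  Index 2: (10, 15)
Therefore result = [(8, 20), (3, 18), (10, 15)].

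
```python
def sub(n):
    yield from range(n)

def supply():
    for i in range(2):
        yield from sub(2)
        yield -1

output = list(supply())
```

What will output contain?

Step 1: For each i in range(2):
  i=0: yield from sub(2) -> [0, 1], then yield -1
  i=1: yield from sub(2) -> [0, 1], then yield -1
Therefore output = [0, 1, -1, 0, 1, -1].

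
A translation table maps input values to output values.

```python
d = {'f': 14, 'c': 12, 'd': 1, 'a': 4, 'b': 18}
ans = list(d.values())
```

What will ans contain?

Step 1: d.values() returns the dictionary values in insertion order.
Therefore ans = [14, 12, 1, 4, 18].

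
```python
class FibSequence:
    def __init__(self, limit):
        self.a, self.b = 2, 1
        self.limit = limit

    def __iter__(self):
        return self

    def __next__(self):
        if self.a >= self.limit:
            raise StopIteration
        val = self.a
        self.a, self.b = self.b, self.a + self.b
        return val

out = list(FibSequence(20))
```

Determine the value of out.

Step 1: Fibonacci-like sequence (a=2, b=1) until >= 20:
  Yield 2, then a,b = 1,3
  Yield 1, then a,b = 3,4
  Yield 3, then a,b = 4,7
  Yield 4, then a,b = 7,11
  Yield 7, then a,b = 11,18
  Yield 11, then a,b = 18,29
  Yield 18, then a,b = 29,47
Step 2: 29 >= 20, stop.
Therefore out = [2, 1, 3, 4, 7, 11, 18].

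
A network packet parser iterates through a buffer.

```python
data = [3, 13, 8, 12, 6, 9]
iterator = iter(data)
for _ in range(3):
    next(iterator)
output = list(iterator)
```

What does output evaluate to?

Step 1: Create iterator over [3, 13, 8, 12, 6, 9].
Step 2: Advance 3 positions (consuming [3, 13, 8]).
Step 3: list() collects remaining elements: [12, 6, 9].
Therefore output = [12, 6, 9].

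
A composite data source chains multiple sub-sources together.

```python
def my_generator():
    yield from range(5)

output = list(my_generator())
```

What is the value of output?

Step 1: yield from delegates to the iterable, yielding each element.
Step 2: Collected values: [0, 1, 2, 3, 4].
Therefore output = [0, 1, 2, 3, 4].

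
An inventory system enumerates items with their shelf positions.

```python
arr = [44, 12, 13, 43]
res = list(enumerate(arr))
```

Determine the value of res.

Step 1: enumerate pairs each element with its index:
  (0, 44)
  (1, 12)
  (2, 13)
  (3, 43)
Therefore res = [(0, 44), (1, 12), (2, 13), (3, 43)].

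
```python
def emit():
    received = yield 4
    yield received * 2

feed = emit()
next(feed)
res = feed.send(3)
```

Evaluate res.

Step 1: next(feed) advances to first yield, producing 4.
Step 2: send(3) resumes, received = 3.
Step 3: yield received * 2 = 3 * 2 = 6.
Therefore res = 6.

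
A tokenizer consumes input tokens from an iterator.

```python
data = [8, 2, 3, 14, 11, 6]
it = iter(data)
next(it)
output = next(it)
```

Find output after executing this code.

Step 1: Create iterator over [8, 2, 3, 14, 11, 6].
Step 2: next() consumes 8.
Step 3: next() returns 2.
Therefore output = 2.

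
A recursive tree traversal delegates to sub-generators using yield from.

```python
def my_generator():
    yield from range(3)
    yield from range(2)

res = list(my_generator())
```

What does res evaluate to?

Step 1: Trace yields in order:
  yield 0
  yield 1
  yield 2
  yield 0
  yield 1
Therefore res = [0, 1, 2, 0, 1].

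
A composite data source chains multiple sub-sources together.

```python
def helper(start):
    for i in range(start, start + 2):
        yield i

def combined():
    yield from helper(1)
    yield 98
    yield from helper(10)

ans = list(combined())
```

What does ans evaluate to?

Step 1: combined() delegates to helper(1):
  yield 1
  yield 2
Step 2: yield 98
Step 3: Delegates to helper(10):
  yield 10
  yield 11
Therefore ans = [1, 2, 98, 10, 11].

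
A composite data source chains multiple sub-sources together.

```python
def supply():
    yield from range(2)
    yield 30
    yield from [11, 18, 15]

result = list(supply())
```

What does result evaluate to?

Step 1: Trace yields in order:
  yield 0
  yield 1
  yield 30
  yield 11
  yield 18
  yield 15
Therefore result = [0, 1, 30, 11, 18, 15].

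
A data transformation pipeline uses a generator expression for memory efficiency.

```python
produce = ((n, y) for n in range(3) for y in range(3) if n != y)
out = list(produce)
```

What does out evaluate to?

Step 1: Nested generator over range(3) x range(3) where n != y:
  (0, 0): excluded (n == y)
  (0, 1): included
  (0, 2): included
  (1, 0): included
  (1, 1): excluded (n == y)
  (1, 2): included
  (2, 0): included
  (2, 1): included
  (2, 2): excluded (n == y)
Therefore out = [(0, 1), (0, 2), (1, 0), (1, 2), (2, 0), (2, 1)].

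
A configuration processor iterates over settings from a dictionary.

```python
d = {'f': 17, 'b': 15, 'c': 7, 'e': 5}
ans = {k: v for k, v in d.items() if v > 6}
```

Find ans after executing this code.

Step 1: Filter items where value > 6:
  'f': 17 > 6: kept
  'b': 15 > 6: kept
  'c': 7 > 6: kept
  'e': 5 <= 6: removed
Therefore ans = {'f': 17, 'b': 15, 'c': 7}.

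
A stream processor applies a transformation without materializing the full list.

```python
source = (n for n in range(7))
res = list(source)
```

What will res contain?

Step 1: Generator expression iterates range(7): [0, 1, 2, 3, 4, 5, 6].
Step 2: list() collects all values.
Therefore res = [0, 1, 2, 3, 4, 5, 6].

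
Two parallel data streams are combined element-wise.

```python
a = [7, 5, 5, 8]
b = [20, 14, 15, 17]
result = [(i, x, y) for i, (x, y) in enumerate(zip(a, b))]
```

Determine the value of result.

Step 1: enumerate(zip(a, b)) gives index with paired elements:
  i=0: (7, 20)
  i=1: (5, 14)
  i=2: (5, 15)
  i=3: (8, 17)
Therefore result = [(0, 7, 20), (1, 5, 14), (2, 5, 15), (3, 8, 17)].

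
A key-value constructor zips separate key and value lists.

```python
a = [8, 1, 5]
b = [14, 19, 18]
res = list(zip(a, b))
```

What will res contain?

Step 1: zip pairs elements at same index:
  Index 0: (8, 14)
  Index 1: (1, 19)
  Index 2: (5, 18)
Therefore res = [(8, 14), (1, 19), (5, 18)].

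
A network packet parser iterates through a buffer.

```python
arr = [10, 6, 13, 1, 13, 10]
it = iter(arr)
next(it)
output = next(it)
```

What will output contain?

Step 1: Create iterator over [10, 6, 13, 1, 13, 10].
Step 2: next() consumes 10.
Step 3: next() returns 6.
Therefore output = 6.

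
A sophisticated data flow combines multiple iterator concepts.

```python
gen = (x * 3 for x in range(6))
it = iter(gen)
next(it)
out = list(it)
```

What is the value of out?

Step 1: Generator produces [0, 3, 6, 9, 12, 15].
Step 2: next(it) consumes first element (0).
Step 3: list(it) collects remaining: [3, 6, 9, 12, 15].
Therefore out = [3, 6, 9, 12, 15].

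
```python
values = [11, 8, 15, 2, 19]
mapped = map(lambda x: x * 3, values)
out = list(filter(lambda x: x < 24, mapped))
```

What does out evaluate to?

Step 1: Map x * 3:
  11 -> 33
  8 -> 24
  15 -> 45
  2 -> 6
  19 -> 57
Step 2: Filter for < 24:
  33: removed
  24: removed
  45: removed
  6: kept
  57: removed
Therefore out = [6].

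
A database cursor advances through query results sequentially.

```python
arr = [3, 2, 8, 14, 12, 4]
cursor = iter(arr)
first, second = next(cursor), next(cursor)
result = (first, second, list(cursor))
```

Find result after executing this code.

Step 1: Create iterator over [3, 2, 8, 14, 12, 4].
Step 2: first = 3, second = 2.
Step 3: Remaining elements: [8, 14, 12, 4].
Therefore result = (3, 2, [8, 14, 12, 4]).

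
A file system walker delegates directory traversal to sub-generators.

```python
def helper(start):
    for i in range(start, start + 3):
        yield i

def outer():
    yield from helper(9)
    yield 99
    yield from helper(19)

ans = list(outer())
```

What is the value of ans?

Step 1: outer() delegates to helper(9):
  yield 9
  yield 10
  yield 11
Step 2: yield 99
Step 3: Delegates to helper(19):
  yield 19
  yield 20
  yield 21
Therefore ans = [9, 10, 11, 99, 19, 20, 21].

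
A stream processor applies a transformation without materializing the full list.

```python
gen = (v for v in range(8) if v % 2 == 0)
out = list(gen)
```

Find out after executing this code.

Step 1: Filter range(8) keeping only even values:
  v=0: even, included
  v=1: odd, excluded
  v=2: even, included
  v=3: odd, excluded
  v=4: even, included
  v=5: odd, excluded
  v=6: even, included
  v=7: odd, excluded
Therefore out = [0, 2, 4, 6].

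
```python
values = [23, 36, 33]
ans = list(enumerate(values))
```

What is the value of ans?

Step 1: enumerate pairs each element with its index:
  (0, 23)
  (1, 36)
  (2, 33)
Therefore ans = [(0, 23), (1, 36), (2, 33)].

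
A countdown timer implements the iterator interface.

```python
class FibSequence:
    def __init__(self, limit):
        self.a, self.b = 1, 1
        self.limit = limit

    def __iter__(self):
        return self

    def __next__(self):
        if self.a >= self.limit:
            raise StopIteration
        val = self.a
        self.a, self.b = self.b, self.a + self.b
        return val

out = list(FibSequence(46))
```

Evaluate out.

Step 1: Fibonacci-like sequence (a=1, b=1) until >= 46:
  Yield 1, then a,b = 1,2
  Yield 1, then a,b = 2,3
  Yield 2, then a,b = 3,5
  Yield 3, then a,b = 5,8
  Yield 5, then a,b = 8,13
  Yield 8, then a,b = 13,21
  Yield 13, then a,b = 21,34
  Yield 21, then a,b = 34,55
  Yield 34, then a,b = 55,89
Step 2: 55 >= 46, stop.
Therefore out = [1, 1, 2, 3, 5, 8, 13, 21, 34].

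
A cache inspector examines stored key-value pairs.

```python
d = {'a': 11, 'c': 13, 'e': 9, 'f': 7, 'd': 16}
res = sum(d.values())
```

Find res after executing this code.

Step 1: d.values() = [11, 13, 9, 7, 16].
Step 2: sum = 56.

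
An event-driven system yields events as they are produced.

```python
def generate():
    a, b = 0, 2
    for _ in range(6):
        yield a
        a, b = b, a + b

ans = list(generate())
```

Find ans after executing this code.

Step 1: Fibonacci-like sequence starting with a=0, b=2:
  Iteration 1: yield a=0, then a,b = 2,2
  Iteration 2: yield a=2, then a,b = 2,4
  Iteration 3: yield a=2, then a,b = 4,6
  Iteration 4: yield a=4, then a,b = 6,10
  Iteration 5: yield a=6, then a,b = 10,16
  Iteration 6: yield a=10, then a,b = 16,26
Therefore ans = [0, 2, 2, 4, 6, 10].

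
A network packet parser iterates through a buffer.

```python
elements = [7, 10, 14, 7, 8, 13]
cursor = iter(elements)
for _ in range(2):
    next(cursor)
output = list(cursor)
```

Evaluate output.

Step 1: Create iterator over [7, 10, 14, 7, 8, 13].
Step 2: Advance 2 positions (consuming [7, 10]).
Step 3: list() collects remaining elements: [14, 7, 8, 13].
Therefore output = [14, 7, 8, 13].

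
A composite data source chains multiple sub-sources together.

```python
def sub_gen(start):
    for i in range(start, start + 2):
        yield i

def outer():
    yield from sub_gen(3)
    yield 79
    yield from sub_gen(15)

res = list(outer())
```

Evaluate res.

Step 1: outer() delegates to sub_gen(3):
  yield 3
  yield 4
Step 2: yield 79
Step 3: Delegates to sub_gen(15):
  yield 15
  yield 16
Therefore res = [3, 4, 79, 15, 16].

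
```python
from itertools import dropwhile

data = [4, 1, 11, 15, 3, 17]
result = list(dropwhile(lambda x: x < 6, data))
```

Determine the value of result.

Step 1: dropwhile drops elements while < 6:
  4 < 6: dropped
  1 < 6: dropped
  11: kept (dropping stopped)
Step 2: Remaining elements kept regardless of condition.
Therefore result = [11, 15, 3, 17].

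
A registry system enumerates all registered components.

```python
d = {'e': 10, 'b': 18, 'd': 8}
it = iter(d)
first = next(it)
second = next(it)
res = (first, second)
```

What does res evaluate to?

Step 1: iter(d) iterates over keys: ['e', 'b', 'd'].
Step 2: first = next(it) = 'e', second = next(it) = 'b'.
Therefore res = ('e', 'b').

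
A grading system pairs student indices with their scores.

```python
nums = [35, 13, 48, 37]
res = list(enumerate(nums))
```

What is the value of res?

Step 1: enumerate pairs each element with its index:
  (0, 35)
  (1, 13)
  (2, 48)
  (3, 37)
Therefore res = [(0, 35), (1, 13), (2, 48), (3, 37)].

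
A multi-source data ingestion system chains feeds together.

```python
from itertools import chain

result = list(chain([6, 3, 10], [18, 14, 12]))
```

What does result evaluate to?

Step 1: chain() concatenates iterables: [6, 3, 10] + [18, 14, 12].
Therefore result = [6, 3, 10, 18, 14, 12].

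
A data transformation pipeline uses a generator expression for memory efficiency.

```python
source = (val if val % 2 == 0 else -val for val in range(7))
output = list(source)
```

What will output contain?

Step 1: For each val in range(7), yield val if even, else -val:
  val=0: even, yield 0
  val=1: odd, yield -1
  val=2: even, yield 2
  val=3: odd, yield -3
  val=4: even, yield 4
  val=5: odd, yield -5
  val=6: even, yield 6
Therefore output = [0, -1, 2, -3, 4, -5, 6].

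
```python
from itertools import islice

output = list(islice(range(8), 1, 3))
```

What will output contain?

Step 1: islice(range(8), 1, 3) takes elements at indices [1, 3).
Step 2: Elements: [1, 2].
Therefore output = [1, 2].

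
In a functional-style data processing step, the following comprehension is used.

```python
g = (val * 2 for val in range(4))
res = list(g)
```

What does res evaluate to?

Step 1: For each val in range(4), compute val*2:
  val=0: 0*2 = 0
  val=1: 1*2 = 2
  val=2: 2*2 = 4
  val=3: 3*2 = 6
Therefore res = [0, 2, 4, 6].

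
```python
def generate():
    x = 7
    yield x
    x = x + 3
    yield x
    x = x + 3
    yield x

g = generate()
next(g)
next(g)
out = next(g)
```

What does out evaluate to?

Step 1: Trace through generator execution:
  Yield 1: x starts at 7, yield 7
  Yield 2: x = 7 + 3 = 10, yield 10
  Yield 3: x = 10 + 3 = 13, yield 13
Step 2: First next() gets 7, second next() gets the second value, third next() yields 13.
Therefore out = 13.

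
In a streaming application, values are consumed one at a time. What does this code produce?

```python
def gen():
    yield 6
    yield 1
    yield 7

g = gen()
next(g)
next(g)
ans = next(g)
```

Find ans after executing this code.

Step 1: gen() creates a generator.
Step 2: next(g) yields 6 (consumed and discarded).
Step 3: next(g) yields 1 (consumed and discarded).
Step 4: next(g) yields 7, assigned to ans.
Therefore ans = 7.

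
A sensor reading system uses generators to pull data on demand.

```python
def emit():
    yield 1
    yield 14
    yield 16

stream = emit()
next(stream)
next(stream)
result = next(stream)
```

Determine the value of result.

Step 1: emit() creates a generator.
Step 2: next(stream) yields 1 (consumed and discarded).
Step 3: next(stream) yields 14 (consumed and discarded).
Step 4: next(stream) yields 16, assigned to result.
Therefore result = 16.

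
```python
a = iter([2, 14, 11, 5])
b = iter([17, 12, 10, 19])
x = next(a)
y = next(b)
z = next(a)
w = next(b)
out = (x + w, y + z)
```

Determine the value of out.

Step 1: a iterates [2, 14, 11, 5], b iterates [17, 12, 10, 19].
Step 2: x = next(a) = 2, y = next(b) = 17.
Step 3: z = next(a) = 14, w = next(b) = 12.
Step 4: out = (2 + 12, 17 + 14) = (14, 31).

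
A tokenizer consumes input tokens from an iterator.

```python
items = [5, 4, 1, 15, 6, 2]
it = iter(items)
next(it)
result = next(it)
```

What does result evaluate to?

Step 1: Create iterator over [5, 4, 1, 15, 6, 2].
Step 2: next() consumes 5.
Step 3: next() returns 4.
Therefore result = 4.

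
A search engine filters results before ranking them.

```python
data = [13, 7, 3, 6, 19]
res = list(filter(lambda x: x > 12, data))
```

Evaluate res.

Step 1: Filter elements > 12:
  13: kept
  7: removed
  3: removed
  6: removed
  19: kept
Therefore res = [13, 19].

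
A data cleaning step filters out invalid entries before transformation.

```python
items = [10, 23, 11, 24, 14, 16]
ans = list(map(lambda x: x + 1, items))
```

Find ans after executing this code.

Step 1: Apply lambda x: x + 1 to each element:
  10 -> 11
  23 -> 24
  11 -> 12
  24 -> 25
  14 -> 15
  16 -> 17
Therefore ans = [11, 24, 12, 25, 15, 17].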